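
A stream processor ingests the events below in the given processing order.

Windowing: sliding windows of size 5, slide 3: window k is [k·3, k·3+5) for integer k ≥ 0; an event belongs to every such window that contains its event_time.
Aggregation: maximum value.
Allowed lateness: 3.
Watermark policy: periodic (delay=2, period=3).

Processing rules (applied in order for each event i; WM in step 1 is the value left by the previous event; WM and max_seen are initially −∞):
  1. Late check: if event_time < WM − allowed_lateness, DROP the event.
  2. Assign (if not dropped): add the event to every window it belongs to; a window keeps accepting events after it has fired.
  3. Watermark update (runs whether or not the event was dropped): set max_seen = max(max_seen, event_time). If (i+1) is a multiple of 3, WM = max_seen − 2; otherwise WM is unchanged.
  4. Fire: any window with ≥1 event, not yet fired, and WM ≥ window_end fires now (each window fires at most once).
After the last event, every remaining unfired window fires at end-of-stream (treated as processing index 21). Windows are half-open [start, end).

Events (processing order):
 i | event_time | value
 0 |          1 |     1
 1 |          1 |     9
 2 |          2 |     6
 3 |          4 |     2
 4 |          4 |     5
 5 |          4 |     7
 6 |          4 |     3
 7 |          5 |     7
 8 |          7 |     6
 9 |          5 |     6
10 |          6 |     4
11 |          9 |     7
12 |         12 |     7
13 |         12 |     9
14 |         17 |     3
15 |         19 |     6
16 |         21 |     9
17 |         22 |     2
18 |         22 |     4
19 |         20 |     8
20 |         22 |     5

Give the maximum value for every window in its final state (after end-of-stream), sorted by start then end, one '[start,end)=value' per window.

i=0 t=1 v=1: → [0,5); WM=−∞
i=1 t=1 v=9: → [0,5); WM=−∞
i=2 t=2 v=6: → [0,5); WM=0
i=3 t=4 v=2: → [3,8),[0,5); WM=0
i=4 t=4 v=5: → [3,8),[0,5); WM=0
i=5 t=4 v=7: → [3,8),[0,5); WM=2
i=6 t=4 v=3: → [3,8),[0,5); WM=2
i=7 t=5 v=7: → [3,8); WM=2
i=8 t=7 v=6: → [6,11),[3,8); WM=5; [0,5) fires=9
i=9 t=5 v=6: → [3,8); WM=5
i=10 t=6 v=4: → [6,11),[3,8); WM=5
i=11 t=9 v=7: → [9,14),[6,11); WM=7
i=12 t=12 v=7: → [12,17),[9,14); WM=7
i=13 t=12 v=9: → [12,17),[9,14); WM=7
i=14 t=17 v=3: → [15,20); WM=15; [3,8) fires=7 [6,11) fires=7 [9,14) fires=9
i=15 t=19 v=6: → [18,23),[15,20); WM=15
i=16 t=21 v=9: → [21,26),[18,23); WM=15
i=17 t=22 v=2: → [21,26),[18,23); WM=20; [12,17) fires=9 [15,20) fires=6
i=18 t=22 v=4: → [21,26),[18,23); WM=20
i=19 t=20 v=8: → [18,23); WM=20
i=20 t=22 v=5: → [21,26),[18,23); WM=20

[0,5)=9 [3,8)=7 [6,11)=7 [9,14)=9 [12,17)=9 [15,20)=6 [18,23)=9 [21,26)=9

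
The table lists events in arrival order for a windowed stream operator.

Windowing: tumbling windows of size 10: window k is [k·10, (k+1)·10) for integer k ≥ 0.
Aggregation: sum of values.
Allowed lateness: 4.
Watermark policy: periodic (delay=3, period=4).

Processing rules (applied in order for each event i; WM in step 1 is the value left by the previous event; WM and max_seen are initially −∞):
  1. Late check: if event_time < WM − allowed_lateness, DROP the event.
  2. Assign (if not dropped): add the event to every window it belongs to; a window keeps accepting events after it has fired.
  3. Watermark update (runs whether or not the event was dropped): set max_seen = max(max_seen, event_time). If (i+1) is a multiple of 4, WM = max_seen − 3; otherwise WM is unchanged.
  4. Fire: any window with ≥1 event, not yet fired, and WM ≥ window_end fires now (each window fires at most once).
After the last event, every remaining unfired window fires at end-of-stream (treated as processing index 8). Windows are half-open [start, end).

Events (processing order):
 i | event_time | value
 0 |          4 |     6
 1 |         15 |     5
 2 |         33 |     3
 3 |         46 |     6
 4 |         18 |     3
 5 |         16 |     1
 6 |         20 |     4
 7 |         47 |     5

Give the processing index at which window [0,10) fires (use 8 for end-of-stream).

i=0 t=4 v=6: → [0,10); WM=−∞
i=1 t=15 v=5: → [10,20); WM=−∞
i=2 t=33 v=3: → [30,40); WM=−∞
i=3 t=46 v=6: → [40,50); WM=43; [0,10) fires=6 [10,20) fires=5 [30,40) fires=3
i=4 t=18 v=3: DROP (t<43-4); WM=43
i=5 t=16 v=1: DROP (t<43-4); WM=43
i=6 t=20 v=4: DROP (t<43-4); WM=43
i=7 t=47 v=5: → [40,50); WM=44

3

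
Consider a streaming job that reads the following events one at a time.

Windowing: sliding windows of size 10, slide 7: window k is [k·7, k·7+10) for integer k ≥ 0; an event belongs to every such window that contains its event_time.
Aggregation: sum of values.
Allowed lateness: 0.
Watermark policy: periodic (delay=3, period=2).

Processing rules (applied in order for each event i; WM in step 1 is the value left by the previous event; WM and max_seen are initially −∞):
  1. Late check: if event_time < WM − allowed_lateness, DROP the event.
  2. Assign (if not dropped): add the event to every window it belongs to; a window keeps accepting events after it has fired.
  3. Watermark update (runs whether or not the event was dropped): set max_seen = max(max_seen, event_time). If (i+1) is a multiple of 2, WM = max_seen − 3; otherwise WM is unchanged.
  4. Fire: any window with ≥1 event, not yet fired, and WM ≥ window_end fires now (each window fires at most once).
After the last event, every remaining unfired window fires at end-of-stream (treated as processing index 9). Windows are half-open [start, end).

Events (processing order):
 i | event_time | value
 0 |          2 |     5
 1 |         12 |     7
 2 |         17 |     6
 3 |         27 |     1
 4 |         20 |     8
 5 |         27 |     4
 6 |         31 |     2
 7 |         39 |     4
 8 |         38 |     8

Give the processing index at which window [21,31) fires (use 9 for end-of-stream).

i=0 t=2 v=5: → [0,10); WM=−∞
i=1 t=12 v=7: → [7,17); WM=9
i=2 t=17 v=6: → [14,24); WM=9
i=3 t=27 v=1: → [21,31); WM=24; [0,10) fires=5 [7,17) fires=7 [14,24) fires=6
i=4 t=20 v=8: DROP (t<24-0); WM=24
i=5 t=27 v=4: → [21,31); WM=24
i=6 t=31 v=2: → [28,38); WM=24
i=7 t=39 v=4: → [35,45); WM=36; [21,31) fires=5
i=8 t=38 v=8: → [35,45); WM=36

7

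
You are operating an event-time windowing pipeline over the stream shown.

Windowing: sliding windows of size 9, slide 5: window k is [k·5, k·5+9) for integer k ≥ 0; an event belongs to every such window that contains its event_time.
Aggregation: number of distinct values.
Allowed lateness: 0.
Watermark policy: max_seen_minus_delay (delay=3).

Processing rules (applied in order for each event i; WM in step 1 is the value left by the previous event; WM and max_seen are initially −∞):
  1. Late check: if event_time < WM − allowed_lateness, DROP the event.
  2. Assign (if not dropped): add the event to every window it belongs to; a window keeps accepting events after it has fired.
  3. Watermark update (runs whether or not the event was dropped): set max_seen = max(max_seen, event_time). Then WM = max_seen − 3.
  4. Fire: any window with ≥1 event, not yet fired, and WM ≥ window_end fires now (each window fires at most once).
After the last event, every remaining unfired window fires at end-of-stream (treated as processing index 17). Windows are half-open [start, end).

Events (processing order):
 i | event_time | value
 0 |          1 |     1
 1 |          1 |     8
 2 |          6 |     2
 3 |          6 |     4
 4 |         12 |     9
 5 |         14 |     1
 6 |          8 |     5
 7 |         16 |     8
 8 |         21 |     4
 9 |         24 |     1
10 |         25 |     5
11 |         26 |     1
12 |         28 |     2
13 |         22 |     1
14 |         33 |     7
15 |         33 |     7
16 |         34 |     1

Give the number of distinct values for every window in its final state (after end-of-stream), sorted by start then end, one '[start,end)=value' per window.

i=0 t=1 v=1: → [0,9); WM=-2
i=1 t=1 v=8: → [0,9); WM=-2
i=2 t=6 v=2: → [5,14),[0,9); WM=3
i=3 t=6 v=4: → [5,14),[0,9); WM=3
i=4 t=12 v=9: → [10,19),[5,14); WM=9; [0,9) fires=4
i=5 t=14 v=1: → [10,19); WM=11
i=6 t=8 v=5: DROP (t<11-0); WM=11
i=7 t=16 v=8: → [15,24),[10,19); WM=13
i=8 t=21 v=4: → [20,29),[15,24); WM=18; [5,14) fires=3
i=9 t=24 v=1: → [20,29); WM=21; [10,19) fires=3
i=10 t=25 v=5: → [25,34),[20,29); WM=22
i=11 t=26 v=1: → [25,34),[20,29); WM=23
i=12 t=28 v=2: → [25,34),[20,29); WM=25; [15,24) fires=2
i=13 t=22 v=1: DROP (t<25-0); WM=25
i=14 t=33 v=7: → [30,39),[25,34); WM=30; [20,29) fires=4
i=15 t=33 v=7: → [30,39),[25,34); WM=30
i=16 t=34 v=1: → [30,39); WM=31

[0,9)=4 [5,14)=3 [10,19)=3 [15,24)=2 [20,29)=4 [25,34)=4 [30,39)=2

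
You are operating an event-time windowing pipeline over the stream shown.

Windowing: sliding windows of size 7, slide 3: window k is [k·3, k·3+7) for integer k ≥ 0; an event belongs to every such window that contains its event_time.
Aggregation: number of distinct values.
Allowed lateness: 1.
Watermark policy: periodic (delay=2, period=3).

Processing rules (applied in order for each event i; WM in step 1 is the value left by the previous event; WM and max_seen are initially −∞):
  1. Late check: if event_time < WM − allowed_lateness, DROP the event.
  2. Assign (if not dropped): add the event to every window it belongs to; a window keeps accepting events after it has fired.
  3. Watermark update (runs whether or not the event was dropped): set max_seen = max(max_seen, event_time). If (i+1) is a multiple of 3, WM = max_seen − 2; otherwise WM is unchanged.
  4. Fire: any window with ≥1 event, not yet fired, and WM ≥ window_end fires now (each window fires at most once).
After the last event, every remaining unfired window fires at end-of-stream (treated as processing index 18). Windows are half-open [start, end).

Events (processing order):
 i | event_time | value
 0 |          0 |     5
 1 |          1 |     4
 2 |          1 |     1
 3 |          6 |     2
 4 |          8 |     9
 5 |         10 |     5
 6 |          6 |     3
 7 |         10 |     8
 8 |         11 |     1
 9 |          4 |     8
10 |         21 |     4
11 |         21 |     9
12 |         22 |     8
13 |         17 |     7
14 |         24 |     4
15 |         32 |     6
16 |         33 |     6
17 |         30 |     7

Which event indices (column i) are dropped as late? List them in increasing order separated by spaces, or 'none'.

i=0 t=0 v=5: → [0,7); WM=−∞
i=1 t=1 v=4: → [0,7); WM=−∞
i=2 t=1 v=1: → [0,7); WM=-1
i=3 t=6 v=2: → [6,13),[3,10),[0,7); WM=-1
i=4 t=8 v=9: → [6,13),[3,10); WM=-1
i=5 t=10 v=5: → [9,16),[6,13); WM=8; [0,7) fires=4
i=6 t=6 v=3: DROP (t<8-1); WM=8
i=7 t=10 v=8: → [9,16),[6,13); WM=8
i=8 t=11 v=1: → [9,16),[6,13); WM=9
i=9 t=4 v=8: DROP (t<9-1); WM=9
i=10 t=21 v=4: → [21,28),[18,25),[15,22); WM=9
i=11 t=21 v=9: → [21,28),[18,25),[15,22); WM=19; [3,10) fires=2 [6,13) fires=5 [9,16) fires=3
i=12 t=22 v=8: → [21,28),[18,25); WM=19
i=13 t=17 v=7: DROP (t<19-1); WM=19
i=14 t=24 v=4: → [24,31),[21,28),[18,25); WM=22; [15,22) fires=2
i=15 t=32 v=6: → [30,37),[27,34); WM=22
i=16 t=33 v=6: → [33,40),[30,37),[27,34); WM=22
i=17 t=30 v=7: → [30,37),[27,34),[24,31); WM=31; [18,25) fires=3 [21,28) fires=3 [24,31) fires=2

6 9 13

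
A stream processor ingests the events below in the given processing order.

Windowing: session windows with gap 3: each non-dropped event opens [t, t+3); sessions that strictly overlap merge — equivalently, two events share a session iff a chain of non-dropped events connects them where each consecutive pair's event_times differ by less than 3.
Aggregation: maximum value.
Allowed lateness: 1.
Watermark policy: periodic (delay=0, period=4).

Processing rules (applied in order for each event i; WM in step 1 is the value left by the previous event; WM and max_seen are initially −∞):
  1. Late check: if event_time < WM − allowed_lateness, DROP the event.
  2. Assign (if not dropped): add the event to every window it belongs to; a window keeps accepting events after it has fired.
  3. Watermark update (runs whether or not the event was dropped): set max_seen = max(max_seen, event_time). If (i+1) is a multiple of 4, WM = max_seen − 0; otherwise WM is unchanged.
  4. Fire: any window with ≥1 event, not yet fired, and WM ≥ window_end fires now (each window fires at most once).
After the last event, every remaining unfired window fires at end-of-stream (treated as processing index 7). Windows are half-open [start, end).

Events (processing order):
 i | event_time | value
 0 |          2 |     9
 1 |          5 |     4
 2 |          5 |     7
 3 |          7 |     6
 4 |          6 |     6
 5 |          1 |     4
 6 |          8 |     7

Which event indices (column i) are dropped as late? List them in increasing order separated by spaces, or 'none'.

5

i=0 t=2 v=9: → [2,5); WM=−∞
i=1 t=5 v=4: → [5,8); WM=−∞
i=2 t=5 v=7: → [5,8); WM=−∞
i=3 t=7 v=6: → [5,10); WM=7
i=4 t=6 v=6: → [5,10); WM=7
i=5 t=1 v=4: DROP (t<7-1); WM=7
i=6 t=8 v=7: → [5,11); WM=7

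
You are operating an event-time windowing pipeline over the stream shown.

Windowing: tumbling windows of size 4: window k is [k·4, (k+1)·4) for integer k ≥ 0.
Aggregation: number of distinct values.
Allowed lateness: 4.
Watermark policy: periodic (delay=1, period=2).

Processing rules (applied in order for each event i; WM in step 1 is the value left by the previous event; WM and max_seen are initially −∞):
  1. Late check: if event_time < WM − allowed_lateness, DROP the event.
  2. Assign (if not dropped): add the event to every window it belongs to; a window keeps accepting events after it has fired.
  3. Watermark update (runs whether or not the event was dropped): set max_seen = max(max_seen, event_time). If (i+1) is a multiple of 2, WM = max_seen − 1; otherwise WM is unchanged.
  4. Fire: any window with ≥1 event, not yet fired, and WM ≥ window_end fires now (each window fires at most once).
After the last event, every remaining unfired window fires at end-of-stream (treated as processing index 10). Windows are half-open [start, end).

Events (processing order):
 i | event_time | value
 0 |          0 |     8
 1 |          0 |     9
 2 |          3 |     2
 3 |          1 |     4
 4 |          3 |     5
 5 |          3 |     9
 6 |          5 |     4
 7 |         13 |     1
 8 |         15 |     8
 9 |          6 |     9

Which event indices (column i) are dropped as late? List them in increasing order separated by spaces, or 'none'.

9

i=0 t=0 v=8: → [0,4); WM=−∞
i=1 t=0 v=9: → [0,4); WM=-1
i=2 t=3 v=2: → [0,4); WM=-1
i=3 t=1 v=4: → [0,4); WM=2
i=4 t=3 v=5: → [0,4); WM=2
i=5 t=3 v=9: → [0,4); WM=2
i=6 t=5 v=4: → [4,8); WM=2
i=7 t=13 v=1: → [12,16); WM=12; [0,4) fires=5 [4,8) fires=1
i=8 t=15 v=8: → [12,16); WM=12
i=9 t=6 v=9: DROP (t<12-4); WM=14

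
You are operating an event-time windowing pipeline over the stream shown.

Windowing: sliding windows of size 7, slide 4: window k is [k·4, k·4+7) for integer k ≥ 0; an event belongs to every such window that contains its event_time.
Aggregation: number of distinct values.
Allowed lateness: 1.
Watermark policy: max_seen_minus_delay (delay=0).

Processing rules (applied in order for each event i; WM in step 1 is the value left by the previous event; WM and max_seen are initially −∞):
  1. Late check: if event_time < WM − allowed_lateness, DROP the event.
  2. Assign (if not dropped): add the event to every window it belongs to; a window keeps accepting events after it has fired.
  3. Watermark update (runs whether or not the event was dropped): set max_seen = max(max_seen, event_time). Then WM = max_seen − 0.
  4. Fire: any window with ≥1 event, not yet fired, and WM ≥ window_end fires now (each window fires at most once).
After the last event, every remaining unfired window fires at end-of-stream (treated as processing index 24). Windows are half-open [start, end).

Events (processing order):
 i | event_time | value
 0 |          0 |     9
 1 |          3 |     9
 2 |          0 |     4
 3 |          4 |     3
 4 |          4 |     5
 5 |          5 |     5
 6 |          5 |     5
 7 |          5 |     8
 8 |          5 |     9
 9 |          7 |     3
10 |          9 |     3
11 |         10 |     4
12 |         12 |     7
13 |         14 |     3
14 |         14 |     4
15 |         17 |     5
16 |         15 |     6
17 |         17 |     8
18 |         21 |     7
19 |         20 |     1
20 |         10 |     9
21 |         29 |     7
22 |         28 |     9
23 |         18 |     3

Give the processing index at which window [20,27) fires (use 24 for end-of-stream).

i=0 t=0 v=9: → [0,7); WM=0
i=1 t=3 v=9: → [0,7); WM=3
i=2 t=0 v=4: DROP (t<3-1); WM=3
i=3 t=4 v=3: → [4,11),[0,7); WM=4
i=4 t=4 v=5: → [4,11),[0,7); WM=4
i=5 t=5 v=5: → [4,11),[0,7); WM=5
i=6 t=5 v=5: → [4,11),[0,7); WM=5
i=7 t=5 v=8: → [4,11),[0,7); WM=5
i=8 t=5 v=9: → [4,11),[0,7); WM=5
i=9 t=7 v=3: → [4,11); WM=7; [0,7) fires=4
i=10 t=9 v=3: → [8,15),[4,11); WM=9
i=11 t=10 v=4: → [8,15),[4,11); WM=10
i=12 t=12 v=7: → [12,19),[8,15); WM=12; [4,11) fires=5
i=13 t=14 v=3: → [12,19),[8,15); WM=14
i=14 t=14 v=4: → [12,19),[8,15); WM=14
i=15 t=17 v=5: → [16,23),[12,19); WM=17; [8,15) fires=3
i=16 t=15 v=6: DROP (t<17-1); WM=17
i=17 t=17 v=8: → [16,23),[12,19); WM=17
i=18 t=21 v=7: → [20,27),[16,23); WM=21; [12,19) fires=5
i=19 t=20 v=1: → [20,27),[16,23); WM=21
i=20 t=10 v=9: DROP (t<21-1); WM=21
i=21 t=29 v=7: → [28,35),[24,31); WM=29; [16,23) fires=4 [20,27) fires=2
i=22 t=28 v=9: → [28,35),[24,31); WM=29
i=23 t=18 v=3: DROP (t<29-1); WM=29

21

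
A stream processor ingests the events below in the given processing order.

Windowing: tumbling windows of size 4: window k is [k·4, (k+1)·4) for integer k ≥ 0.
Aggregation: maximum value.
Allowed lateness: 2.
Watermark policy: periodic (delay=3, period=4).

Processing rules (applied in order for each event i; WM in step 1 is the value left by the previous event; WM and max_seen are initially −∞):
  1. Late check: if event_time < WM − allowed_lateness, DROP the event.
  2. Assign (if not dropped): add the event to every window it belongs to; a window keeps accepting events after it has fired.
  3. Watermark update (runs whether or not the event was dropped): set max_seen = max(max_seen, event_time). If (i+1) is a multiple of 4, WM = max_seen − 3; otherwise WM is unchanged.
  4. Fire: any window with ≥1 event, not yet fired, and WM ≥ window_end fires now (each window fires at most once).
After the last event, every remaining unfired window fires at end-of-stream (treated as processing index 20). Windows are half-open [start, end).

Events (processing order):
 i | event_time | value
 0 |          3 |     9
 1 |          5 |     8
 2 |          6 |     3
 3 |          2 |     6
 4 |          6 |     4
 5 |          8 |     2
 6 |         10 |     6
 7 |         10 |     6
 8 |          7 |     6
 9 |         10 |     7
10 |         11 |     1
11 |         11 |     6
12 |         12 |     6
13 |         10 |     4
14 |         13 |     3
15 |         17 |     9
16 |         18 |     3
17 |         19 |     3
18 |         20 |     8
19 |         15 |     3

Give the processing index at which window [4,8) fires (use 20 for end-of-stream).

11

i=0 t=3 v=9: → [0,4); WM=−∞
i=1 t=5 v=8: → [4,8); WM=−∞
i=2 t=6 v=3: → [4,8); WM=−∞
i=3 t=2 v=6: → [0,4); WM=3
i=4 t=6 v=4: → [4,8); WM=3
i=5 t=8 v=2: → [8,12); WM=3
i=6 t=10 v=6: → [8,12); WM=3
i=7 t=10 v=6: → [8,12); WM=7; [0,4) fires=9
i=8 t=7 v=6: → [4,8); WM=7
i=9 t=10 v=7: → [8,12); WM=7
i=10 t=11 v=1: → [8,12); WM=7
i=11 t=11 v=6: → [8,12); WM=8; [4,8) fires=8
i=12 t=12 v=6: → [12,16); WM=8
i=13 t=10 v=4: → [8,12); WM=8
i=14 t=13 v=3: → [12,16); WM=8
i=15 t=17 v=9: → [16,20); WM=14; [8,12) fires=7
i=16 t=18 v=3: → [16,20); WM=14
i=17 t=19 v=3: → [16,20); WM=14
i=18 t=20 v=8: → [20,24); WM=14
i=19 t=15 v=3: → [12,16); WM=17; [12,16) fires=6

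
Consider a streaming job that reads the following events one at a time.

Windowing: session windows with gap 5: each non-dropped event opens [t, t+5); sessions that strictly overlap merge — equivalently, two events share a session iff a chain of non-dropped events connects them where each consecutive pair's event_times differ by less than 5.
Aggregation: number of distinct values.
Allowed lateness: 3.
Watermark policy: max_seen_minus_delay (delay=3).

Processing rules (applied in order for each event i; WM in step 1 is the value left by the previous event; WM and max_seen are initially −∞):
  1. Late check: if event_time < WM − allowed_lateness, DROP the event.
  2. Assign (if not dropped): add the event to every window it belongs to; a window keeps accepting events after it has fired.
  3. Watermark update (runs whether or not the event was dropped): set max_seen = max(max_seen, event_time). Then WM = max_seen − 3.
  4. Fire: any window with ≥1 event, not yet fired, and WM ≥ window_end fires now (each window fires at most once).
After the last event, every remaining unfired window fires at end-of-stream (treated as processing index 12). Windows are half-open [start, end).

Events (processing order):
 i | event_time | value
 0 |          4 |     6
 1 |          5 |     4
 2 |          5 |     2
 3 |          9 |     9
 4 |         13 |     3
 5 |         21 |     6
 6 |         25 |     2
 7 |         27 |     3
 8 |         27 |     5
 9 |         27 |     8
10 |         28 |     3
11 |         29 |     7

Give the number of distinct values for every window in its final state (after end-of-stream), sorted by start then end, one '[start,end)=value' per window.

i=0 t=4 v=6: → [4,9); WM=1
i=1 t=5 v=4: → [4,10); WM=2
i=2 t=5 v=2: → [4,10); WM=2
i=3 t=9 v=9: → [4,14); WM=6
i=4 t=13 v=3: → [4,18); WM=10
i=5 t=21 v=6: → [21,26); WM=18
i=6 t=25 v=2: → [21,30); WM=22
i=7 t=27 v=3: → [21,32); WM=24
i=8 t=27 v=5: → [21,32); WM=24
i=9 t=27 v=8: → [21,32); WM=24
i=10 t=28 v=3: → [21,33); WM=25
i=11 t=29 v=7: → [21,34); WM=26

[4,18)=5 [21,34)=6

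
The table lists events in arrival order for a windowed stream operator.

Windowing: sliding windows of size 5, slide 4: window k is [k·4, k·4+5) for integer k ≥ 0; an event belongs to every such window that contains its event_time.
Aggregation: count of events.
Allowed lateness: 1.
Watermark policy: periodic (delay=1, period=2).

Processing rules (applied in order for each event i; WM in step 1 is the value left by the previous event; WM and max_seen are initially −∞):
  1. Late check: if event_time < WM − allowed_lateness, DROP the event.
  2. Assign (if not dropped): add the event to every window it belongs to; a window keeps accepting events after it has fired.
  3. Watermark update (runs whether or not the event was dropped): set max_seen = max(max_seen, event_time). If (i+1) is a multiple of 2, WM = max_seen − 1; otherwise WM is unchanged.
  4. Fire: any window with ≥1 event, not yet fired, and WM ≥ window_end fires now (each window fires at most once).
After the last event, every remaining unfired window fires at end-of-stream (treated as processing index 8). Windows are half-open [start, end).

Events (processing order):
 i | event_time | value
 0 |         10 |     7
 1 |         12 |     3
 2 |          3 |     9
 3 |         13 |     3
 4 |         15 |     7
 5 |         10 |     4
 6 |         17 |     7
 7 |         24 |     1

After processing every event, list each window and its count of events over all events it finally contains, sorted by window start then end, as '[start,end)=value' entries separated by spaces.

i=0 t=10 v=7: → [8,13); WM=−∞
i=1 t=12 v=3: → [12,17),[8,13); WM=11
i=2 t=3 v=9: DROP (t<11-1); WM=11
i=3 t=13 v=3: → [12,17); WM=12
i=4 t=15 v=7: → [12,17); WM=12
i=5 t=10 v=4: DROP (t<12-1); WM=14; [8,13) fires=2
i=6 t=17 v=7: → [16,21); WM=14
i=7 t=24 v=1: → [24,29),[20,25); WM=23; [12,17) fires=3 [16,21) fires=1

[8,13)=2 [12,17)=3 [16,21)=1 [20,25)=1 [24,29)=1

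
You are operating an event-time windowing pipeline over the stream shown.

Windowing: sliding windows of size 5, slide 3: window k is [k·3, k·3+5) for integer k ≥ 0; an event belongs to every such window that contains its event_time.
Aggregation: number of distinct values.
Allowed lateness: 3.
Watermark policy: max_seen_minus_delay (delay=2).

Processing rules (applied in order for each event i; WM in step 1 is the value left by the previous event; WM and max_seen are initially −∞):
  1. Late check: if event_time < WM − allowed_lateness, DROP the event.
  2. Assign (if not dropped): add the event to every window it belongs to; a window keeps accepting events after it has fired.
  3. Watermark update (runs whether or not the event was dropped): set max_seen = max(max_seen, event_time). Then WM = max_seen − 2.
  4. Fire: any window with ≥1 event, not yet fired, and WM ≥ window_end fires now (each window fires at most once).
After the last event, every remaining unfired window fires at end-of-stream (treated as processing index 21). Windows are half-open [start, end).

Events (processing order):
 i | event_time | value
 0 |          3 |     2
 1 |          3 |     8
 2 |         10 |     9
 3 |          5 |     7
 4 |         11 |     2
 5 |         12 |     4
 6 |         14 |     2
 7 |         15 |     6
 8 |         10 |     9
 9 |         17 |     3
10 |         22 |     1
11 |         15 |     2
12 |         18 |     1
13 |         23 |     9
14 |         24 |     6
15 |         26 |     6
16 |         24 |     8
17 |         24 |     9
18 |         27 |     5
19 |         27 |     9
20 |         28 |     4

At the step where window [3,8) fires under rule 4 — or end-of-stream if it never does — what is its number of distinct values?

i=0 t=3 v=2: → [3,8),[0,5); WM=1
i=1 t=3 v=8: → [3,8),[0,5); WM=1
i=2 t=10 v=9: → [9,14),[6,11); WM=8; [0,5) fires=2 [3,8) fires=2
i=3 t=5 v=7: → [3,8); WM=8
i=4 t=11 v=2: → [9,14); WM=9
i=5 t=12 v=4: → [12,17),[9,14); WM=10
i=6 t=14 v=2: → [12,17); WM=12; [6,11) fires=1
i=7 t=15 v=6: → [15,20),[12,17); WM=13
i=8 t=10 v=9: → [9,14),[6,11); WM=13
i=9 t=17 v=3: → [15,20); WM=15; [9,14) fires=3
i=10 t=22 v=1: → [21,26),[18,23); WM=20; [12,17) fires=3 [15,20) fires=2
i=11 t=15 v=2: DROP (t<20-3); WM=20
i=12 t=18 v=1: → [18,23),[15,20); WM=20
i=13 t=23 v=9: → [21,26); WM=21
i=14 t=24 v=6: → [24,29),[21,26); WM=22
i=15 t=26 v=6: → [24,29); WM=24; [18,23) fires=1
i=16 t=24 v=8: → [24,29),[21,26); WM=24
i=17 t=24 v=9: → [24,29),[21,26); WM=24
i=18 t=27 v=5: → [27,32),[24,29); WM=25
i=19 t=27 v=9: → [27,32),[24,29); WM=25
i=20 t=28 v=4: → [27,32),[24,29); WM=26; [21,26) fires=4

2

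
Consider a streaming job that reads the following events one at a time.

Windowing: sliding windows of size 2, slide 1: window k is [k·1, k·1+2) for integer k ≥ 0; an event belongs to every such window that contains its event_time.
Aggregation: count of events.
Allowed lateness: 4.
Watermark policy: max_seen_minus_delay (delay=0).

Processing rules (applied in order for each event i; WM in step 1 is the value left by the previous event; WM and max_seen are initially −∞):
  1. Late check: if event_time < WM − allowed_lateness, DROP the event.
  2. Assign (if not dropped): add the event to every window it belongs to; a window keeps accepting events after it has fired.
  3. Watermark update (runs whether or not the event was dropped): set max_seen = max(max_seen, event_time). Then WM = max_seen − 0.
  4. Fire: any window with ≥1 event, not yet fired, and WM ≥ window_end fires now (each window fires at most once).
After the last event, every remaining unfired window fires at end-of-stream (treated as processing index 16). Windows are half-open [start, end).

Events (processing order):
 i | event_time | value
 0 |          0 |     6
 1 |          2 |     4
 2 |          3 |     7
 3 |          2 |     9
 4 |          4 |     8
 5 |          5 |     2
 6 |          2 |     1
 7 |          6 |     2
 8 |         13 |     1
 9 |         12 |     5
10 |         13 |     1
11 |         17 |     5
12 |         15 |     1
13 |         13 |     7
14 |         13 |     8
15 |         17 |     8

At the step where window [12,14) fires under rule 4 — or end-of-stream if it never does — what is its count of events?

i=0 t=0 v=6: → [0,2); WM=0
i=1 t=2 v=4: → [2,4),[1,3); WM=2; [0,2) fires=1
i=2 t=3 v=7: → [3,5),[2,4); WM=3; [1,3) fires=1
i=3 t=2 v=9: → [2,4),[1,3); WM=3
i=4 t=4 v=8: → [4,6),[3,5); WM=4; [2,4) fires=3
i=5 t=5 v=2: → [5,7),[4,6); WM=5; [3,5) fires=2
i=6 t=2 v=1: → [2,4),[1,3); WM=5
i=7 t=6 v=2: → [6,8),[5,7); WM=6; [4,6) fires=2
i=8 t=13 v=1: → [13,15),[12,14); WM=13; [5,7) fires=2 [6,8) fires=1
i=9 t=12 v=5: → [12,14),[11,13); WM=13; [11,13) fires=1
i=10 t=13 v=1: → [13,15),[12,14); WM=13
i=11 t=17 v=5: → [17,19),[16,18); WM=17; [12,14) fires=3 [13,15) fires=2
i=12 t=15 v=1: → [15,17),[14,16); WM=17; [14,16) fires=1 [15,17) fires=1
i=13 t=13 v=7: → [13,15),[12,14); WM=17
i=14 t=13 v=8: → [13,15),[12,14); WM=17
i=15 t=17 v=8: → [17,19),[16,18); WM=17

3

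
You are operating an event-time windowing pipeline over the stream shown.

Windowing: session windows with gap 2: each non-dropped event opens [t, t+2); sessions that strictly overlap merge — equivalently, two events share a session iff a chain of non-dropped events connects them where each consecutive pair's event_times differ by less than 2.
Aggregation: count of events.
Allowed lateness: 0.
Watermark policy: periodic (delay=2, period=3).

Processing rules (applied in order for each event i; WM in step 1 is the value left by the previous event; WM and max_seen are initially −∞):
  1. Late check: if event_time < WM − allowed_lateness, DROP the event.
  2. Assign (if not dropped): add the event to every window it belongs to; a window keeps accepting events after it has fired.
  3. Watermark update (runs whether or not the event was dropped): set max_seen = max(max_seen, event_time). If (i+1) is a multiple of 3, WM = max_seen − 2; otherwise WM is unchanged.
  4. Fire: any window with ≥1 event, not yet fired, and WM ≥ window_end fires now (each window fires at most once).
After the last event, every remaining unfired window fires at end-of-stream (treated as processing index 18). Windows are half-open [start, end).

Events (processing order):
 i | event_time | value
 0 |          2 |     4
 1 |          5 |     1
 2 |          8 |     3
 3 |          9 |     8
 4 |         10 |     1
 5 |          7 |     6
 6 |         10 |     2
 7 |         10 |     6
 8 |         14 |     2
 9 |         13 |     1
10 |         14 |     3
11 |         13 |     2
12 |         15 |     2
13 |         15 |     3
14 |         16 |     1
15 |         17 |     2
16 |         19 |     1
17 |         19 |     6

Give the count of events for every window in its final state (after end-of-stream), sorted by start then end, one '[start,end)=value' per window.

[2,4)=1 [5,7)=1 [7,12)=6 [13,19)=8 [19,21)=2

i=0 t=2 v=4: → [2,4); WM=−∞
i=1 t=5 v=1: → [5,7); WM=−∞
i=2 t=8 v=3: → [8,10); WM=6
i=3 t=9 v=8: → [8,11); WM=6
i=4 t=10 v=1: → [8,12); WM=6
i=5 t=7 v=6: → [7,12); WM=8
i=6 t=10 v=2: → [7,12); WM=8
i=7 t=10 v=6: → [7,12); WM=8
i=8 t=14 v=2: → [14,16); WM=12
i=9 t=13 v=1: → [13,16); WM=12
i=10 t=14 v=3: → [13,16); WM=12
i=11 t=13 v=2: → [13,16); WM=12
i=12 t=15 v=2: → [13,17); WM=12
i=13 t=15 v=3: → [13,17); WM=12
i=14 t=16 v=1: → [13,18); WM=14
i=15 t=17 v=2: → [13,19); WM=14
i=16 t=19 v=1: → [19,21); WM=14
i=17 t=19 v=6: → [19,21); WM=17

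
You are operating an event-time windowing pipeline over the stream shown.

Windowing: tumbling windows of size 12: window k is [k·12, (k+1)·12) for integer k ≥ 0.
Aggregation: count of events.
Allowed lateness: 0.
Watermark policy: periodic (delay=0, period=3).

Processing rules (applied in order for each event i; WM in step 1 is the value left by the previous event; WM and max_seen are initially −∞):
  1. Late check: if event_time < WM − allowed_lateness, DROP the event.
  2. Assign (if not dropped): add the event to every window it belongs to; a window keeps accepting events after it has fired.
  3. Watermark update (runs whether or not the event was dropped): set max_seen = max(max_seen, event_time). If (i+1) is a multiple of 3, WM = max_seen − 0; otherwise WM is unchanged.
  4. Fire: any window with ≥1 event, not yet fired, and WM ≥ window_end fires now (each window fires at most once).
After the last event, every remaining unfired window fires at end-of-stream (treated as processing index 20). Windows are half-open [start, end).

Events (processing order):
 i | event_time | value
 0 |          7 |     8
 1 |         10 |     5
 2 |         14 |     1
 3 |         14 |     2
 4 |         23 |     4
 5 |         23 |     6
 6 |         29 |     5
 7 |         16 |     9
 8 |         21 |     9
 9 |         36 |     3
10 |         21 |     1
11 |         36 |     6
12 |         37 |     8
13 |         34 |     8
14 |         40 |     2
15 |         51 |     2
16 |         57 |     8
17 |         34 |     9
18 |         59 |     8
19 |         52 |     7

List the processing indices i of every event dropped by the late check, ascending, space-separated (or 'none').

i=0 t=7 v=8: → [0,12); WM=−∞
i=1 t=10 v=5: → [0,12); WM=−∞
i=2 t=14 v=1: → [12,24); WM=14; [0,12) fires=2
i=3 t=14 v=2: → [12,24); WM=14
i=4 t=23 v=4: → [12,24); WM=14
i=5 t=23 v=6: → [12,24); WM=23
i=6 t=29 v=5: → [24,36); WM=23
i=7 t=16 v=9: DROP (t<23-0); WM=23
i=8 t=21 v=9: DROP (t<23-0); WM=29; [12,24) fires=4
i=9 t=36 v=3: → [36,48); WM=29
i=10 t=21 v=1: DROP (t<29-0); WM=29
i=11 t=36 v=6: → [36,48); WM=36; [24,36) fires=1
i=12 t=37 v=8: → [36,48); WM=36
i=13 t=34 v=8: DROP (t<36-0); WM=36
i=14 t=40 v=2: → [36,48); WM=40
i=15 t=51 v=2: → [48,60); WM=40
i=16 t=57 v=8: → [48,60); WM=40
i=17 t=34 v=9: DROP (t<40-0); WM=57; [36,48) fires=4
i=18 t=59 v=8: → [48,60); WM=57
i=19 t=52 v=7: DROP (t<57-0); WM=57

7 8 10 13 17 19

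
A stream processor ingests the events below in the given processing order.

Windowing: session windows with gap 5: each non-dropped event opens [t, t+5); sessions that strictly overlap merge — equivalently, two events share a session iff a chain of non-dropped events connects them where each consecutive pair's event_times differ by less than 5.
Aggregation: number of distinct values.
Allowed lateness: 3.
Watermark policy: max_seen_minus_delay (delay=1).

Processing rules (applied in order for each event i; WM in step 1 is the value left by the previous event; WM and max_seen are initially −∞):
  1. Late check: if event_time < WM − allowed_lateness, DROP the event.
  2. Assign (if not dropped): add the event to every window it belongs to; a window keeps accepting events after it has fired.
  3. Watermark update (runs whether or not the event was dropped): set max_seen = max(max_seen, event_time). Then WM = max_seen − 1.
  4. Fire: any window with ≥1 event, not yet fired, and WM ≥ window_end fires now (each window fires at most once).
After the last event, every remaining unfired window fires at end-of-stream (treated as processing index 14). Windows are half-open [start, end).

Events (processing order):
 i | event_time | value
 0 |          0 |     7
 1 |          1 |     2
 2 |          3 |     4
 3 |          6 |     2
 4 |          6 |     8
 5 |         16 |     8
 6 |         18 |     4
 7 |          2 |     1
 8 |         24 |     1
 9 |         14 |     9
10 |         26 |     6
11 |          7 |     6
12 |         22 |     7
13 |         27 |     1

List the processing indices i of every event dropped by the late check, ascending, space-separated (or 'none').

7 9 11

i=0 t=0 v=7: → [0,5); WM=-1
i=1 t=1 v=2: → [0,6); WM=0
i=2 t=3 v=4: → [0,8); WM=2
i=3 t=6 v=2: → [0,11); WM=5
i=4 t=6 v=8: → [0,11); WM=5
i=5 t=16 v=8: → [16,21); WM=15
i=6 t=18 v=4: → [16,23); WM=17
i=7 t=2 v=1: DROP (t<17-3); WM=17
i=8 t=24 v=1: → [24,29); WM=23
i=9 t=14 v=9: DROP (t<23-3); WM=23
i=10 t=26 v=6: → [24,31); WM=25
i=11 t=7 v=6: DROP (t<25-3); WM=25
i=12 t=22 v=7: → [16,31); WM=25
i=13 t=27 v=1: → [16,32); WM=26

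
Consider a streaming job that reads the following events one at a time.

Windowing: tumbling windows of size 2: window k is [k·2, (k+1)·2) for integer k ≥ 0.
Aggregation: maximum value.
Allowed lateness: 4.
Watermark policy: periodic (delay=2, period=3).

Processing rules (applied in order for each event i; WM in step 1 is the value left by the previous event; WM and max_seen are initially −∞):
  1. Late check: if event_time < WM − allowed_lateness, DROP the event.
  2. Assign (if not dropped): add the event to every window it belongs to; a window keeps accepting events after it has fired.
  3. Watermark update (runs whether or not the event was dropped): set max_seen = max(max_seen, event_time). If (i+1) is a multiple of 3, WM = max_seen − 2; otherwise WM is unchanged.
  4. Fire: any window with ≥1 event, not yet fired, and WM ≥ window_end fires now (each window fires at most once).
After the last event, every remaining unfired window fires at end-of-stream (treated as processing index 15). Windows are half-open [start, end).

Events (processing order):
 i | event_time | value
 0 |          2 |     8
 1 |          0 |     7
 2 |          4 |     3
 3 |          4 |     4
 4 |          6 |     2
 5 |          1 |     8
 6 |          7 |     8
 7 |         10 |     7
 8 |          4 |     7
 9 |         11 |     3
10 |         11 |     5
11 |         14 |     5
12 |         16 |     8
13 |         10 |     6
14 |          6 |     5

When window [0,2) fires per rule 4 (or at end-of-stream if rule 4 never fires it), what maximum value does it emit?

i=0 t=2 v=8: → [2,4); WM=−∞
i=1 t=0 v=7: → [0,2); WM=−∞
i=2 t=4 v=3: → [4,6); WM=2; [0,2) fires=7
i=3 t=4 v=4: → [4,6); WM=2
i=4 t=6 v=2: → [6,8); WM=2
i=5 t=1 v=8: → [0,2); WM=4; [2,4) fires=8
i=6 t=7 v=8: → [6,8); WM=4
i=7 t=10 v=7: → [10,12); WM=4
i=8 t=4 v=7: → [4,6); WM=8; [4,6) fires=7 [6,8) fires=8
i=9 t=11 v=3: → [10,12); WM=8
i=10 t=11 v=5: → [10,12); WM=8
i=11 t=14 v=5: → [14,16); WM=12; [10,12) fires=7
i=12 t=16 v=8: → [16,18); WM=12
i=13 t=10 v=6: → [10,12); WM=12
i=14 t=6 v=5: DROP (t<12-4); WM=14

7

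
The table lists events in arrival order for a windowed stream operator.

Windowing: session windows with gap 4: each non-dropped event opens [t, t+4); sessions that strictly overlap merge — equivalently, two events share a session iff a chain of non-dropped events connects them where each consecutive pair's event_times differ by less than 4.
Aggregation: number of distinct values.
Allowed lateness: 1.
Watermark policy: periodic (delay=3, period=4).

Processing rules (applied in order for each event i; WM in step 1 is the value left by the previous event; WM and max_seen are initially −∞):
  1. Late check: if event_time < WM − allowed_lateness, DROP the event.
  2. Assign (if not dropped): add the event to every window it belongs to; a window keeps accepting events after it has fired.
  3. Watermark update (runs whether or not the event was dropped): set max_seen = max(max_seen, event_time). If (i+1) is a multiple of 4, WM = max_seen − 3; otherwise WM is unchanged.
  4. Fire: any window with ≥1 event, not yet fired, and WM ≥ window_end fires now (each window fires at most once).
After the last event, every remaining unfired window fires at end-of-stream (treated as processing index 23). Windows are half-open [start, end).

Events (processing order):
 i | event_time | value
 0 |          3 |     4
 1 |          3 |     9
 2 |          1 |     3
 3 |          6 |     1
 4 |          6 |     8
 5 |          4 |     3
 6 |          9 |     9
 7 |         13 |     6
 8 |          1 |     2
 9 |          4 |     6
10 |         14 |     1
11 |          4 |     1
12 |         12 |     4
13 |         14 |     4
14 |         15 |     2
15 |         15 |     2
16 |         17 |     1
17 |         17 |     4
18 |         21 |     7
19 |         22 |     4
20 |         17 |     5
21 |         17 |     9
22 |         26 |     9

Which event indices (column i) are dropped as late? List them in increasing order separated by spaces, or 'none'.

i=0 t=3 v=4: → [3,7); WM=−∞
i=1 t=3 v=9: → [3,7); WM=−∞
i=2 t=1 v=3: → [1,7); WM=−∞
i=3 t=6 v=1: → [1,10); WM=3
i=4 t=6 v=8: → [1,10); WM=3
i=5 t=4 v=3: → [1,10); WM=3
i=6 t=9 v=9: → [1,13); WM=3
i=7 t=13 v=6: → [13,17); WM=10
i=8 t=1 v=2: DROP (t<10-1); WM=10
i=9 t=4 v=6: DROP (t<10-1); WM=10
i=10 t=14 v=1: → [13,18); WM=10
i=11 t=4 v=1: DROP (t<10-1); WM=11
i=12 t=12 v=4: → [1,18); WM=11
i=13 t=14 v=4: → [1,18); WM=11
i=14 t=15 v=2: → [1,19); WM=11
i=15 t=15 v=2: → [1,19); WM=12
i=16 t=17 v=1: → [1,21); WM=12
i=17 t=17 v=4: → [1,21); WM=12
i=18 t=21 v=7: → [21,25); WM=12
i=19 t=22 v=4: → [21,26); WM=19
i=20 t=17 v=5: DROP (t<19-1); WM=19
i=21 t=17 v=9: DROP (t<19-1); WM=19
i=22 t=26 v=9: → [26,30); WM=19

8 9 11 20 21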